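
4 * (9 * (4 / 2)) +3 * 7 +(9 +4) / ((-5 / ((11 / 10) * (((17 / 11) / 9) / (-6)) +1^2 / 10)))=92.82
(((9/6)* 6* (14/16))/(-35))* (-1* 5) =9/8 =1.12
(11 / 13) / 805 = 11 / 10465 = 0.00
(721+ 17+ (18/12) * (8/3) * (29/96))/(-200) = -17741/4800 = -3.70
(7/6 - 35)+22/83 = -16717/498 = -33.57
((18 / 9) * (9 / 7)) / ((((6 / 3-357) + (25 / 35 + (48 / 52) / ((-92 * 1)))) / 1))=-5382 / 741541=-0.01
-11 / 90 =-0.12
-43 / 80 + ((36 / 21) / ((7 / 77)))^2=1391813 / 3920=355.05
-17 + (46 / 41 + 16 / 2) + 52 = 1809 / 41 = 44.12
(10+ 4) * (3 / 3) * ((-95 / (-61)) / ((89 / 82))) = 109060 / 5429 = 20.09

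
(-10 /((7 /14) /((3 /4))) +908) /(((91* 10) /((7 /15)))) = 893 /1950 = 0.46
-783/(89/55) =-43065/89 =-483.88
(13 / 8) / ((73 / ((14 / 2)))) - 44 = -25605 / 584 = -43.84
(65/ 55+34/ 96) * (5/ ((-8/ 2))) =-4055/ 2112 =-1.92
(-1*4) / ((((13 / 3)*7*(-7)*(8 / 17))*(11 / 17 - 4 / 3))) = -2601 / 44590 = -0.06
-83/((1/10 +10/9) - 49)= 7470/4301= 1.74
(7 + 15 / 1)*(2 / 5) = 44 / 5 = 8.80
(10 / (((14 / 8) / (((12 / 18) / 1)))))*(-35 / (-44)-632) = -555460 / 231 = -2404.59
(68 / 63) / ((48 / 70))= 1.57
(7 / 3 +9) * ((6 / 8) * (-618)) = -5253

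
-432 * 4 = -1728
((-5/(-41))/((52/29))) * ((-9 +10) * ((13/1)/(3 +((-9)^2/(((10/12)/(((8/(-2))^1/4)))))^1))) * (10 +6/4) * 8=-16675/19311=-0.86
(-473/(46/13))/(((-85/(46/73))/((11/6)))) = 67639/37230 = 1.82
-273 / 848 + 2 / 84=-5309 / 17808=-0.30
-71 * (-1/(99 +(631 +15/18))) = 426/4385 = 0.10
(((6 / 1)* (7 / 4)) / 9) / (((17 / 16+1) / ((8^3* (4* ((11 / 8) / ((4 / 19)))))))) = 68096 / 9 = 7566.22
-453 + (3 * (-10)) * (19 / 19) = -483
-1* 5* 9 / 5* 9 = -81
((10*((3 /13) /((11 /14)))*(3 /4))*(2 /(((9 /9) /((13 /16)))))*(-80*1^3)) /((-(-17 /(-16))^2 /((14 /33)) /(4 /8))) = 1881600 /34969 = 53.81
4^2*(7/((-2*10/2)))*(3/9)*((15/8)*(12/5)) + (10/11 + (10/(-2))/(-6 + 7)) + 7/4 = -4211/220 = -19.14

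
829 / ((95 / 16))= 13264 / 95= 139.62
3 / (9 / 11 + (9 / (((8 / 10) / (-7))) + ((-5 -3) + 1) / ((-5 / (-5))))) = -132 / 3737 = -0.04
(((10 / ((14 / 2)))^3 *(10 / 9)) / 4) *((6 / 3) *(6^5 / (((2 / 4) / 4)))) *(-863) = -29825280000 / 343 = -86954169.10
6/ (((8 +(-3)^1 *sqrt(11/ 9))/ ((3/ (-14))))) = -72/ 371 - 9 *sqrt(11)/ 371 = -0.27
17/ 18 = 0.94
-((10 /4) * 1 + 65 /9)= -9.72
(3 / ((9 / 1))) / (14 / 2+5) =1 / 36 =0.03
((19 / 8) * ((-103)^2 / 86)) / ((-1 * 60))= -201571 / 41280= -4.88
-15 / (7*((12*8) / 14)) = -5 / 16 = -0.31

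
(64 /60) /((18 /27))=8 /5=1.60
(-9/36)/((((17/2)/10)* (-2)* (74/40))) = 50/629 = 0.08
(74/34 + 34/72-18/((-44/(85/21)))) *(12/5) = 202847/19635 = 10.33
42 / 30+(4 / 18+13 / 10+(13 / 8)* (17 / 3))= 4367 / 360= 12.13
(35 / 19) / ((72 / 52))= 455 / 342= 1.33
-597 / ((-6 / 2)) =199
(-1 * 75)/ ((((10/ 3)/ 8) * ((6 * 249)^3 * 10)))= -1/ 185258988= -0.00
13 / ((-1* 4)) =-13 / 4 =-3.25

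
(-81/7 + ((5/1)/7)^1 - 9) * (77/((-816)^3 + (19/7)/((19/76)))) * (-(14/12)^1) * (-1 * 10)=374605/11410108188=0.00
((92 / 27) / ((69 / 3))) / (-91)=-4 / 2457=-0.00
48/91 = 0.53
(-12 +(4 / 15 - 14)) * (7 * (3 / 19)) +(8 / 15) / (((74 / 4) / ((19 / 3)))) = -178798 / 6327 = -28.26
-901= -901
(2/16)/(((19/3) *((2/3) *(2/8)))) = 0.12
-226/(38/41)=-4633/19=-243.84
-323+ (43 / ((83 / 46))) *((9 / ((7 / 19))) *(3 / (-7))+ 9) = -1456057 / 4067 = -358.02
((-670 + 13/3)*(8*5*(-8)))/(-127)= -639040/381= -1677.27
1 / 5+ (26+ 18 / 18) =136 / 5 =27.20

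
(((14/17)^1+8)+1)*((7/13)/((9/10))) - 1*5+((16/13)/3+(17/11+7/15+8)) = 11.30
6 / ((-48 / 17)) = -17 / 8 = -2.12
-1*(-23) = 23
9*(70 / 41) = 630 / 41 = 15.37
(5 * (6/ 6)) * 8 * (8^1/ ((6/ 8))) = 1280/ 3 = 426.67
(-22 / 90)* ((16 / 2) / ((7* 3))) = -88 / 945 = -0.09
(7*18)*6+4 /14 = 5294 /7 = 756.29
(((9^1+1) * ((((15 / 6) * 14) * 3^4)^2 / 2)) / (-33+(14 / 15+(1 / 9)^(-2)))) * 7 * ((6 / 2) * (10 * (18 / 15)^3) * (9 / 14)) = 191579412.26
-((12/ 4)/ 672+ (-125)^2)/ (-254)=3500001/ 56896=61.52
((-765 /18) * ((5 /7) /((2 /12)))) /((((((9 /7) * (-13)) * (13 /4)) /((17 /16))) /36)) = 21675 /169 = 128.25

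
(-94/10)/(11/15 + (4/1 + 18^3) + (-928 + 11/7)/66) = -21714/13450429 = -0.00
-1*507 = -507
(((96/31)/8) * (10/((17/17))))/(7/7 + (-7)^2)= 12/155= 0.08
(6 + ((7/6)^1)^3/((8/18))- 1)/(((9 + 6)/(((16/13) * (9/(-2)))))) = -3.17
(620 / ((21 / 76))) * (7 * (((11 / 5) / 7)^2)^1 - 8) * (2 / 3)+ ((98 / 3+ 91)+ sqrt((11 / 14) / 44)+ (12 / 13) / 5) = -309835499 / 28665+ sqrt(14) / 28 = -10808.71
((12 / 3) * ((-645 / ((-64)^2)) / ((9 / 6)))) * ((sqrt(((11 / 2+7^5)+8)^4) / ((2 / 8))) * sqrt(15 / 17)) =-243319129415 * sqrt(255) / 8704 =-446403367.16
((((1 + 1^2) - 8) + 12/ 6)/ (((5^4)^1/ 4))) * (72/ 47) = -0.04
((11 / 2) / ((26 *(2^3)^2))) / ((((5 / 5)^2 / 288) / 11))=1089 / 104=10.47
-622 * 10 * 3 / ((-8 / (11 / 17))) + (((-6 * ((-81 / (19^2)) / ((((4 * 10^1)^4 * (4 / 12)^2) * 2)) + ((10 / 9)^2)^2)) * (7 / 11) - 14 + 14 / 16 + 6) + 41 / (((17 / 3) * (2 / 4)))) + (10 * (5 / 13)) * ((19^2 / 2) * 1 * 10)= 41533338104922133043 / 4913386283520000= 8453.10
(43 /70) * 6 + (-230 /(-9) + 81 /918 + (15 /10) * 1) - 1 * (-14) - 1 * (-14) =315032 /5355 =58.83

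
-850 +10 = -840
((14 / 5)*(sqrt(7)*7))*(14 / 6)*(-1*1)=-121.00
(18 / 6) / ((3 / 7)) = 7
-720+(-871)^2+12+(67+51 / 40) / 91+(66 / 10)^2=13795187047 / 18200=757977.31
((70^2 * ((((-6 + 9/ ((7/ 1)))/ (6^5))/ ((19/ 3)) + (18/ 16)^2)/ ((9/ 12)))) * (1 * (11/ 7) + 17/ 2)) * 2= 341747575/ 2052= 166543.65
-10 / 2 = -5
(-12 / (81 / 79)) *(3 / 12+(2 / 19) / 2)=-1817 / 513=-3.54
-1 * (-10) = 10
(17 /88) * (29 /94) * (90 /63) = 2465 /28952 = 0.09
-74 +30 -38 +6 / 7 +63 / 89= -50111 / 623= -80.43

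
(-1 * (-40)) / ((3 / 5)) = 200 / 3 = 66.67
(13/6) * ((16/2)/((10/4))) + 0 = 6.93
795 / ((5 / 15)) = 2385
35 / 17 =2.06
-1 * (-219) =219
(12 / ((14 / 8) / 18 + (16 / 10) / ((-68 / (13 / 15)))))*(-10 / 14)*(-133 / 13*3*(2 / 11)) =209304000 / 336193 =622.57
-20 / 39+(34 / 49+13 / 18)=10357 / 11466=0.90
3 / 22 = 0.14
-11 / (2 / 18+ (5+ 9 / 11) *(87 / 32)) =-1089 / 1577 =-0.69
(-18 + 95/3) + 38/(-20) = 353/30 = 11.77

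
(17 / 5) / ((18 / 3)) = 17 / 30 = 0.57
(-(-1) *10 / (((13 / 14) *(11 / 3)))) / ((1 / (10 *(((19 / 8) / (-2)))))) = -9975 / 286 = -34.88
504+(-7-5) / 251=126492 / 251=503.95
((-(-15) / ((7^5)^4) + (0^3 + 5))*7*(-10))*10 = -39896133148806002000 / 11398895185373143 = -3500.00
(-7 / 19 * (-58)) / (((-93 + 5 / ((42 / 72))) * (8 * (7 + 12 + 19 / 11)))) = -15631 / 10240848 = -0.00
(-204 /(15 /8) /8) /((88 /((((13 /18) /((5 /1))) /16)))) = -221 /158400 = -0.00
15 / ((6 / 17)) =85 / 2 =42.50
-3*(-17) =51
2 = 2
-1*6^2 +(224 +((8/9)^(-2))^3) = 49814513/262144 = 190.03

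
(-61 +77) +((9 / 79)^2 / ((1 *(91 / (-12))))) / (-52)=118129891 / 7383103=16.00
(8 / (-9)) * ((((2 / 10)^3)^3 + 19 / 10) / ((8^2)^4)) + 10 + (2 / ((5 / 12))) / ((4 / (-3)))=52428799175347 / 8192000000000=6.40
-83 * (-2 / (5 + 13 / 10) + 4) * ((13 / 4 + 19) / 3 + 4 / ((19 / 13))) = -11144410 / 3591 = -3103.43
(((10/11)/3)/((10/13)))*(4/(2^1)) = 26/33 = 0.79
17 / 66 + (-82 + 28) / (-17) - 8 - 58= -70199 / 1122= -62.57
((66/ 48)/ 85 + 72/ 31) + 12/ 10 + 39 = 896717/ 21080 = 42.54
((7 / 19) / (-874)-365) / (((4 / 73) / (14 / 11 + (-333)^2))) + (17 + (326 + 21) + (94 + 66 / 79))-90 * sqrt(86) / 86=-42637744026589835 / 57722456-45 * sqrt(86) / 43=-738668233.15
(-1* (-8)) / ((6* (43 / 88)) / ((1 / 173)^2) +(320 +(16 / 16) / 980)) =10780 / 118669457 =0.00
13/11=1.18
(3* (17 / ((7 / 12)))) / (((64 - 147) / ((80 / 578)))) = -1440 / 9877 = -0.15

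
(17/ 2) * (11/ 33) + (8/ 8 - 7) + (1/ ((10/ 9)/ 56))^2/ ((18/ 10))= 42241/ 30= 1408.03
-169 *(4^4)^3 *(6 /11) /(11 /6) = -102072582144 /121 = -843575059.04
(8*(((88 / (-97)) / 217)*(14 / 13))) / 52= -352 / 508183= -0.00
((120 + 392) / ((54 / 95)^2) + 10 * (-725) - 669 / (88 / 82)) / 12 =-201717941 / 384912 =-524.06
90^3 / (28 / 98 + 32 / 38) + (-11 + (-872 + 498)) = 645995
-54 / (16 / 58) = -783 / 4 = -195.75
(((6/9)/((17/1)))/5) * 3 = 0.02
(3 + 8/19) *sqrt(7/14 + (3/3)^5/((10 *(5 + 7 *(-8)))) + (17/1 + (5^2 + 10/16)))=13 *sqrt(44865210)/3876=22.47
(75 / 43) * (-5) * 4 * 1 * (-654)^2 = -641574000 / 43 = -14920325.58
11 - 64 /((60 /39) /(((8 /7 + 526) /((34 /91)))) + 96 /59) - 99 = -190663480 /1497667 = -127.31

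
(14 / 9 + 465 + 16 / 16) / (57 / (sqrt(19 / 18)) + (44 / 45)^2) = -916502400 / 6308987827 + 8627715000*sqrt(38) / 6308987827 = 8.28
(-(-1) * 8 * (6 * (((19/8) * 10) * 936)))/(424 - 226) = 59280/11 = 5389.09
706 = 706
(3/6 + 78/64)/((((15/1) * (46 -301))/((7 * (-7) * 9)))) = 539/2720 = 0.20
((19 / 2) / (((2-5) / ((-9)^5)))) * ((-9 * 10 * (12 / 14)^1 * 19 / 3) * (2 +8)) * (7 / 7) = -6395006700 / 7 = -913572385.71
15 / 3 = 5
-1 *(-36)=36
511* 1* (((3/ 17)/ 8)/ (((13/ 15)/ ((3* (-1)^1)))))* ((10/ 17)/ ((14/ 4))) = -6.56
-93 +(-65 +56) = -102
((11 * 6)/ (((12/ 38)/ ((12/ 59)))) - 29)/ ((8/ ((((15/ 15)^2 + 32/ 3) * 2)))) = 39.40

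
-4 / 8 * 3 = -3 / 2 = -1.50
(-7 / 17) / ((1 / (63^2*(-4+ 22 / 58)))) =2917215 / 493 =5917.27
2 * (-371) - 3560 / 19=-17658 / 19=-929.37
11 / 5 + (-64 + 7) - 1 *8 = -314 / 5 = -62.80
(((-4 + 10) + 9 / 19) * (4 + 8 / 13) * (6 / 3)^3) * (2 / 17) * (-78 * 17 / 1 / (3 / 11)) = -2597760 / 19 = -136724.21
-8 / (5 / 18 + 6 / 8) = -288 / 37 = -7.78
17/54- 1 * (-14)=773/54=14.31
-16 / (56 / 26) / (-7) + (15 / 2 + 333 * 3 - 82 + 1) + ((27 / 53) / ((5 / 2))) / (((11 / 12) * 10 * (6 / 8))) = 1323496061 / 1428350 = 926.59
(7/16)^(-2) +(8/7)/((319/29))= 2872/539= 5.33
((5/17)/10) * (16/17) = 8/289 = 0.03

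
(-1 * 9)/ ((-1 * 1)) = 9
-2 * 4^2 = -32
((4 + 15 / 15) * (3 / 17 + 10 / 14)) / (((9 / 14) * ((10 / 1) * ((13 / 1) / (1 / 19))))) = 106 / 37791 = 0.00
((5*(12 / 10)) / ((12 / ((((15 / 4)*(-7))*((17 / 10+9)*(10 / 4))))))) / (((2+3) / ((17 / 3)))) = -12733 / 32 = -397.91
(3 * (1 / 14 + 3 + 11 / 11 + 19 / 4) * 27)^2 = 510561.29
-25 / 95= -5 / 19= -0.26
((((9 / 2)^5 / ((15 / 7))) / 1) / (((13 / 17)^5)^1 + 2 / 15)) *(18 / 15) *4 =1760663855853 / 168182180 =10468.79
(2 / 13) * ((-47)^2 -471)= 3476 / 13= 267.38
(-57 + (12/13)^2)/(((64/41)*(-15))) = 129683/54080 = 2.40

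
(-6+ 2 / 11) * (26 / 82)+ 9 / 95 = -74981 / 42845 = -1.75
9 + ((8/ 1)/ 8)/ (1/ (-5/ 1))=4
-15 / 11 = -1.36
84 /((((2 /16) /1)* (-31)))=-672 /31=-21.68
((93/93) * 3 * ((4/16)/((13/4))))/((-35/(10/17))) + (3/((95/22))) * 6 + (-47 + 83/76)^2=94345151703/44677360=2111.70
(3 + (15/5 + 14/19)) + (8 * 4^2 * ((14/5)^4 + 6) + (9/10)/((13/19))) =2668726637/308750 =8643.65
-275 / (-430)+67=5817 / 86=67.64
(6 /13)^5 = 0.02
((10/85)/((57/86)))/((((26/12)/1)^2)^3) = 2674944/1559059307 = 0.00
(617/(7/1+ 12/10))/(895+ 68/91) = 0.08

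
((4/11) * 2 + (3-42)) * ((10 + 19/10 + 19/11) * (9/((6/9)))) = -17039133/2420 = -7040.96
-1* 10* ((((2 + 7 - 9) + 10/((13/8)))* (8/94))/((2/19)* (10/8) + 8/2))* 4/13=-486400/1247051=-0.39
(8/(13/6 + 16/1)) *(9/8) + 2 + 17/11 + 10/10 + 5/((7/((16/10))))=51900/8393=6.18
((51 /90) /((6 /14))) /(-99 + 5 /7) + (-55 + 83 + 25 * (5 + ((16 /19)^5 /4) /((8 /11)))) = 24013878575773 /153320050080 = 156.63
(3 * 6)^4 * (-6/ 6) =-104976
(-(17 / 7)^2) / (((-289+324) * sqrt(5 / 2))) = -0.11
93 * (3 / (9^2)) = 31 / 9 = 3.44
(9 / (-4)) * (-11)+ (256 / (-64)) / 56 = 691 / 28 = 24.68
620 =620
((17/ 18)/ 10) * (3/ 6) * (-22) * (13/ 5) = -2.70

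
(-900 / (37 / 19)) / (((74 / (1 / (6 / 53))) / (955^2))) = -68880688125 / 1369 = -50314600.53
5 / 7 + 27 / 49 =62 / 49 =1.27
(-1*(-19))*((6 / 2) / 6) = 19 / 2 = 9.50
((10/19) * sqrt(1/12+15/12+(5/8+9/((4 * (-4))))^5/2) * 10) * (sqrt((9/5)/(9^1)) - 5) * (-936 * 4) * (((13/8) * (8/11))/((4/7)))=17745 * sqrt(50331666) * (25 - sqrt(5))/13376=214248.44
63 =63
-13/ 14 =-0.93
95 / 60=19 / 12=1.58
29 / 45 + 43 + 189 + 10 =10919 / 45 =242.64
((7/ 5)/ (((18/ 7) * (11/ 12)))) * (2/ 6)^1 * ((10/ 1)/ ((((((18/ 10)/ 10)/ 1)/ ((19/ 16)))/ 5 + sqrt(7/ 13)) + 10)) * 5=720794165000/ 726447696183 - 5527812500 * sqrt(91)/ 726447696183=0.92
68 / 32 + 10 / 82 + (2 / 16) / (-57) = 5246 / 2337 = 2.24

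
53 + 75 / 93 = 53.81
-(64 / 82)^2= -1024 / 1681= -0.61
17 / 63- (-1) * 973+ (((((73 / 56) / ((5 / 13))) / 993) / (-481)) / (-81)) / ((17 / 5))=2757440855017 / 2833171992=973.27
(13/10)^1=13/10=1.30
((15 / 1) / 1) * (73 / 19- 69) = -18570 / 19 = -977.37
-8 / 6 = -1.33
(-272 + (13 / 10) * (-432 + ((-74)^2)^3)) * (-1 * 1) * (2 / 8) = -266835545494 / 5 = -53367109098.80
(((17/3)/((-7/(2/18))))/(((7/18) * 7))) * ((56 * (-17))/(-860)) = -1156/31605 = -0.04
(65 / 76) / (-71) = -65 / 5396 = -0.01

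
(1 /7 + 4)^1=29 /7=4.14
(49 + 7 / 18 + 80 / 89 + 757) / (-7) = -1293275 / 11214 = -115.33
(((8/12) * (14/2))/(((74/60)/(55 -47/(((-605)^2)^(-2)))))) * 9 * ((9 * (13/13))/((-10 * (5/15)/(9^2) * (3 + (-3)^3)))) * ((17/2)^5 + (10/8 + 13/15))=-51328996229884409577387/592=-86704385523453394556.40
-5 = -5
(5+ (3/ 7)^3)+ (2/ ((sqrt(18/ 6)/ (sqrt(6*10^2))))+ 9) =4829/ 343+ 20*sqrt(2) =42.36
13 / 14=0.93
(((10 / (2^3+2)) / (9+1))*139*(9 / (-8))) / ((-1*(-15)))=-417 / 400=-1.04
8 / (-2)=-4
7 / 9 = 0.78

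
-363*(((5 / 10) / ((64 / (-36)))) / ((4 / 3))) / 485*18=88209 / 31040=2.84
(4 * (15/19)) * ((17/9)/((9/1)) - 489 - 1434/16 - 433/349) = -655451605/358074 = -1830.49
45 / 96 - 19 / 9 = -473 / 288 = -1.64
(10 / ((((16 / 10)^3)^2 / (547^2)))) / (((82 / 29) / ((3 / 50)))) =81347446875 / 21495808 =3784.34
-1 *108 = -108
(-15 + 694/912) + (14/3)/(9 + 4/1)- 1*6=-39283/1976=-19.88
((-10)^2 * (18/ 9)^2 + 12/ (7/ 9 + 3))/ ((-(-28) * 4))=3427/ 952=3.60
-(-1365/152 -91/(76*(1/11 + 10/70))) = 4823/342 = 14.10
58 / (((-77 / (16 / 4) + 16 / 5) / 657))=-2374.21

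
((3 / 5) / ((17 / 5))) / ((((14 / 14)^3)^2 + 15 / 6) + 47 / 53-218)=-318 / 384931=-0.00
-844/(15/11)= -9284/15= -618.93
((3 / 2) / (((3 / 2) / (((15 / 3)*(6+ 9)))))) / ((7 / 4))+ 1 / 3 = 907 / 21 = 43.19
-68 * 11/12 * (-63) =3927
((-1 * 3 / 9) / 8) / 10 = -1 / 240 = -0.00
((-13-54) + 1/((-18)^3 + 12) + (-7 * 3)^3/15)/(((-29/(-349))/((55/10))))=-45300.21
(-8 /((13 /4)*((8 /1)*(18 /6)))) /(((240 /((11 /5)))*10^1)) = -11 /117000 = -0.00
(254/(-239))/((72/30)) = -635/1434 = -0.44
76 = 76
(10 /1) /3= 10 /3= 3.33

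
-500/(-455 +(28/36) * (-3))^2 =-1125/470596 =-0.00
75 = 75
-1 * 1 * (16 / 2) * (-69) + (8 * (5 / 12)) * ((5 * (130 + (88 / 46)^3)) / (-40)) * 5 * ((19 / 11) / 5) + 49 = 403438757 / 803022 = 502.40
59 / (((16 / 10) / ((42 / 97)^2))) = 130095 / 18818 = 6.91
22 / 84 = 11 / 42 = 0.26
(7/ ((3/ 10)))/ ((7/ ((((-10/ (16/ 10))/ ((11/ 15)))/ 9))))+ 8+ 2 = 1355/ 198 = 6.84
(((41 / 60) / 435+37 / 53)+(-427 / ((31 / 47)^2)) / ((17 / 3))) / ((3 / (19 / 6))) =-74072487705481 / 406781497800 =-182.09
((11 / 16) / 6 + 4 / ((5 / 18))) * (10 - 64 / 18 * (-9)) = 48769 / 80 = 609.61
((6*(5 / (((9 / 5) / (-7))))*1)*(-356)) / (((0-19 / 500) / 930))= -19313000000 / 19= -1016473684.21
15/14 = 1.07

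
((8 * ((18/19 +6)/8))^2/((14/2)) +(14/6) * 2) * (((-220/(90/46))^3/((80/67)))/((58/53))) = -2016156069602620/160269921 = -12579753.31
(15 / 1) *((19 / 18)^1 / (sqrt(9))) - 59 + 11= -769 / 18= -42.72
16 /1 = 16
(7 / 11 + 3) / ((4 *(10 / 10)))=10 / 11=0.91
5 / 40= 0.12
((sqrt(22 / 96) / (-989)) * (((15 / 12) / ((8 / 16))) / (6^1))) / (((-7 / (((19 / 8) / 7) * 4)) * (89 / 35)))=475 * sqrt(33) / 177450336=0.00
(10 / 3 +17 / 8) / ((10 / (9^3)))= 31833 / 80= 397.91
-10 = -10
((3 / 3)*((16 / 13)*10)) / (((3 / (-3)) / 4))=-640 / 13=-49.23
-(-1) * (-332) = -332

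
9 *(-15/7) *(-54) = 7290/7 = 1041.43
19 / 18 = 1.06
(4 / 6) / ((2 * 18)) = 1 / 54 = 0.02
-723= -723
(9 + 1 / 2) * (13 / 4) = 247 / 8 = 30.88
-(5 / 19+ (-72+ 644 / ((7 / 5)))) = -388.26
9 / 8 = 1.12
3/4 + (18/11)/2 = 69/44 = 1.57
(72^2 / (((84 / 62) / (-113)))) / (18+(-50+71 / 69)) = 208834848 / 14959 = 13960.48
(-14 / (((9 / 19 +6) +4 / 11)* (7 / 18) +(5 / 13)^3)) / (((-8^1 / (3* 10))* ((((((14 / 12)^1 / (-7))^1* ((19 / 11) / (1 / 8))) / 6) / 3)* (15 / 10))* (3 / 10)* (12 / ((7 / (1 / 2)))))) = -8792558775 / 22446841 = -391.71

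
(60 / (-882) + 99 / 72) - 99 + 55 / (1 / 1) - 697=-869879 / 1176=-739.69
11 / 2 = 5.50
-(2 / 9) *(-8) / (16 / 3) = 1 / 3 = 0.33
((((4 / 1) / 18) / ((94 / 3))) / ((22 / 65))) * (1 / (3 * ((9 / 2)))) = 65 / 41877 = 0.00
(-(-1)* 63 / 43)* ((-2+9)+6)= 819 / 43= 19.05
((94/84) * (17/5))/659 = 799/138390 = 0.01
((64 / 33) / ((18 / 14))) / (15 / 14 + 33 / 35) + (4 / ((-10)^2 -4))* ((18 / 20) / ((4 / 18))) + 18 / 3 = 46350199 / 6700320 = 6.92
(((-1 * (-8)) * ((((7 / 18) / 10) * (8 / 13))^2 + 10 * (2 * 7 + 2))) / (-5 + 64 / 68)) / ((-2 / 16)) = 59574741248 / 23613525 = 2522.91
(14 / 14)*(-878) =-878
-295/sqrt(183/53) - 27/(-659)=27/659 - 295 * sqrt(9699)/183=-158.72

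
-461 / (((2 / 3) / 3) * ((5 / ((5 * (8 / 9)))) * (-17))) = 1844 / 17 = 108.47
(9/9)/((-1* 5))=-0.20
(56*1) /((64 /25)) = 175 /8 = 21.88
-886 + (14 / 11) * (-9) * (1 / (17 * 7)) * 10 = -165862 / 187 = -886.96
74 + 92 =166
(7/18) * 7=49/18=2.72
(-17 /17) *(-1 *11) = 11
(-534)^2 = 285156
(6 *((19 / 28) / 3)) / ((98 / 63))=171 / 196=0.87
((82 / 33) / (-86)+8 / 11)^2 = 982081 / 2013561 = 0.49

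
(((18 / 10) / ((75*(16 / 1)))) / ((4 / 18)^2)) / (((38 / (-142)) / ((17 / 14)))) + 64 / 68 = 0.80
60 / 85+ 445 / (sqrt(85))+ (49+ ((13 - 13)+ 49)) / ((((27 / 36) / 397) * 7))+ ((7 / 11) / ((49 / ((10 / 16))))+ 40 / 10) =89 * sqrt(85) / 17+ 232961599 / 31416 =7463.65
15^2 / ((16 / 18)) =253.12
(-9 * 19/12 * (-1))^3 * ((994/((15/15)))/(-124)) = -92040921/3968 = -23195.80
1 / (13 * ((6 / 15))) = 5 / 26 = 0.19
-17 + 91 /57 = -878 /57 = -15.40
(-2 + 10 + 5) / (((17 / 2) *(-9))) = -26 / 153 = -0.17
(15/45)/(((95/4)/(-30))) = -0.42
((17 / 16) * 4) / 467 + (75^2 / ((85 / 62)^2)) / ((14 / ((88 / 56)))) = 8886223337 / 26452748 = 335.93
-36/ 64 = -9/ 16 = -0.56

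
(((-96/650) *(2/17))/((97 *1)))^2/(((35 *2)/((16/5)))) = 73728/50262730984375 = 0.00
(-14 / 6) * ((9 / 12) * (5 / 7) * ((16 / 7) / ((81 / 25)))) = -500 / 567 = -0.88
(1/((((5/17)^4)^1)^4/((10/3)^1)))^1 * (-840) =-5450053490074689269872/6103515625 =-892936763813.84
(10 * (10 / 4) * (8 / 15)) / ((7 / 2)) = 80 / 21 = 3.81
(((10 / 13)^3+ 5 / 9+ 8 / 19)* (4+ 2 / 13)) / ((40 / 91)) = 13.53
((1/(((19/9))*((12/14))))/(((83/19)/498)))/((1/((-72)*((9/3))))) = -13608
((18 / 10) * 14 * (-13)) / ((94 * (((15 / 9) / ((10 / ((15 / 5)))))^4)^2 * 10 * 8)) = -13104 / 1175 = -11.15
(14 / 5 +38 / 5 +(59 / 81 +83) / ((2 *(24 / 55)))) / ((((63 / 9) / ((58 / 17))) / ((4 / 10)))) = 4282111 / 206550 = 20.73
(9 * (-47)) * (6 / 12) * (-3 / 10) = 1269 / 20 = 63.45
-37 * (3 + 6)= -333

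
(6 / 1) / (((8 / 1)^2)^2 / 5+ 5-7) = 5 / 681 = 0.01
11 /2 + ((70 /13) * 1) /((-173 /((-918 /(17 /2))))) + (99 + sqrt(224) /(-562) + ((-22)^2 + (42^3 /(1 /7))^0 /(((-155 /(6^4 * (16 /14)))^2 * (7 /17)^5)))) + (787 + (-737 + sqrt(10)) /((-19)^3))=9093.04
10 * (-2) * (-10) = 200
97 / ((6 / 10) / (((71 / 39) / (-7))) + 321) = 0.30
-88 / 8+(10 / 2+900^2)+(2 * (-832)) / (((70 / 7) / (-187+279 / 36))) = 4199106 / 5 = 839821.20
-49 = -49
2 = 2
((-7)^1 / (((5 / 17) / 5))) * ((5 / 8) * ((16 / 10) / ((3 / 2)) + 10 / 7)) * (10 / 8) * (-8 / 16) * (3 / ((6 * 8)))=7.25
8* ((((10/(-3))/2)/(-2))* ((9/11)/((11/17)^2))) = 13.03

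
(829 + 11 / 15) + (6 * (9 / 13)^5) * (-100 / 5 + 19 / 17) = 76852989916 / 94679715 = 811.72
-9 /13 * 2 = -18 /13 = -1.38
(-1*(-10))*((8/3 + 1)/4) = 55/6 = 9.17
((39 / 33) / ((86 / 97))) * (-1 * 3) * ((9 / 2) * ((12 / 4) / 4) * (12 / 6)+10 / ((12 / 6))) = -46.99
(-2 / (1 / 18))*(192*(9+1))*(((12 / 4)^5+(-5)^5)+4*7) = 197268480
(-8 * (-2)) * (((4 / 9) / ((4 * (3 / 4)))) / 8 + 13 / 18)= 11.85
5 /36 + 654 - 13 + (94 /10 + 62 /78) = 651.33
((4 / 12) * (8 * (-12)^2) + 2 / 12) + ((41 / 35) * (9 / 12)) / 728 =117463169 / 305760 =384.17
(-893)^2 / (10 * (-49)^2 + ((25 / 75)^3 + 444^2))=21531123 / 5970943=3.61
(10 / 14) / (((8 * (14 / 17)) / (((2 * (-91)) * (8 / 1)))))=-1105 / 7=-157.86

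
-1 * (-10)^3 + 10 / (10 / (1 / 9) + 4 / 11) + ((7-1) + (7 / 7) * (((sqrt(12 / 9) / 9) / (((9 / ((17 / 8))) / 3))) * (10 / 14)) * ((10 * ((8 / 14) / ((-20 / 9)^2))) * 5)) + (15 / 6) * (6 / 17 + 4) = 85 * sqrt(3) / 392 + 8592574 / 8449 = 1017.37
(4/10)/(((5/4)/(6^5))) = 62208/25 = 2488.32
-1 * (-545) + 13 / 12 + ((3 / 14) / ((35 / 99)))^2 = 98402113 / 180075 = 546.45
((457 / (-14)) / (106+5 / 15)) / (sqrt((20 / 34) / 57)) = -1371 * sqrt(9690) / 44660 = -3.02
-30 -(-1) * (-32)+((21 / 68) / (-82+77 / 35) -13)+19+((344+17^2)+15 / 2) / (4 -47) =-3938877 / 55556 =-70.90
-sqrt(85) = -9.22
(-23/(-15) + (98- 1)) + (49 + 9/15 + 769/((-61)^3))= 504340247/3404715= 148.13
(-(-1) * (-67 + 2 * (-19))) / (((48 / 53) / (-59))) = 109445 / 16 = 6840.31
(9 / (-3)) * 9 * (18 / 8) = -243 / 4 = -60.75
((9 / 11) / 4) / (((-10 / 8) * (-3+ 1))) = 9 / 110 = 0.08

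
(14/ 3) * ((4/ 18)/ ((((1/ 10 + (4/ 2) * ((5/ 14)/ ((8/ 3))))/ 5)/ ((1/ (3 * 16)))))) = 2450/ 8343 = 0.29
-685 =-685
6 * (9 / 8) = 27 / 4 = 6.75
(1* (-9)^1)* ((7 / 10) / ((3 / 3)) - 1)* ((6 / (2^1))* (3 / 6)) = 81 / 20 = 4.05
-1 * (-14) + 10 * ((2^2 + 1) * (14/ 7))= 114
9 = 9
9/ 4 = 2.25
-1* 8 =-8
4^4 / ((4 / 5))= 320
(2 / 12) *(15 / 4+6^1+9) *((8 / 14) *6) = 75 / 7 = 10.71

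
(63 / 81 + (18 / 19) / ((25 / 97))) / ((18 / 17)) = 323663 / 76950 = 4.21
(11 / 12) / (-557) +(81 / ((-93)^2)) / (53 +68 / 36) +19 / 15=10036518169 / 7932805140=1.27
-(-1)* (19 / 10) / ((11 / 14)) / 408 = 133 / 22440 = 0.01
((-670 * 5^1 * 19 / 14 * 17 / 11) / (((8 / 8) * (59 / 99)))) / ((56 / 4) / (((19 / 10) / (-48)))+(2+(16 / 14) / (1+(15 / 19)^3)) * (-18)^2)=-157800220725 / 7260851992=-21.73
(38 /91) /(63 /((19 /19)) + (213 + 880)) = 19 /52598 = 0.00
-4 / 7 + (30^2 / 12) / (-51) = -243 / 119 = -2.04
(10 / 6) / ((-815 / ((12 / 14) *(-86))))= 172 / 1141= 0.15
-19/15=-1.27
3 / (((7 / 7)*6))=1 / 2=0.50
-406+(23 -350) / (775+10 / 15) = -945743 / 2327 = -406.42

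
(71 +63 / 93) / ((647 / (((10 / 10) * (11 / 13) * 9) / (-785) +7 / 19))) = 154548988 / 3888952015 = 0.04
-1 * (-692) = 692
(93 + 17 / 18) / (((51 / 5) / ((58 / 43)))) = 245195 / 19737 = 12.42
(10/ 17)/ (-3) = -10/ 51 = -0.20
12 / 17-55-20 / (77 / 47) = -87051 / 1309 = -66.50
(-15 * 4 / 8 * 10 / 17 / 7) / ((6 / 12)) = -150 / 119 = -1.26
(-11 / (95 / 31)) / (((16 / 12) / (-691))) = 1860.24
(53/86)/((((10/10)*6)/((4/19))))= 53/2451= 0.02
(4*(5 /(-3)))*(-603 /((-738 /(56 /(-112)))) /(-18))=-335 /2214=-0.15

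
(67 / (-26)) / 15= -67 / 390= -0.17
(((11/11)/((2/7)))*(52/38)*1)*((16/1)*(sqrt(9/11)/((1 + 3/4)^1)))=2496*sqrt(11)/209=39.61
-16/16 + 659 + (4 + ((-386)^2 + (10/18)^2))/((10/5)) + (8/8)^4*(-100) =12159421/162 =75058.15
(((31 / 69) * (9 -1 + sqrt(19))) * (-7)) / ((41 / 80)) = -138880 / 2829 -17360 * sqrt(19) / 2829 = -75.84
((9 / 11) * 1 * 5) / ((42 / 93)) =1395 / 154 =9.06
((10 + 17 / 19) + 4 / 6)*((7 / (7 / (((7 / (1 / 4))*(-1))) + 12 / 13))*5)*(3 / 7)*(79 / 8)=676793 / 266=2544.33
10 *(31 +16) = 470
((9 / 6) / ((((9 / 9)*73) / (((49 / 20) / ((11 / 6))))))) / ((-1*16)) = -0.00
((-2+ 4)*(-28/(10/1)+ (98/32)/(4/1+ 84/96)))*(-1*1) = 847/195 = 4.34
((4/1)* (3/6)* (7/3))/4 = 7/6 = 1.17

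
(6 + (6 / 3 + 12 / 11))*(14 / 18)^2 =4900 / 891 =5.50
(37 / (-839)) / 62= -37 / 52018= -0.00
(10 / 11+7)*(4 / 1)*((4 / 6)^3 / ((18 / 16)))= 7424 / 891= 8.33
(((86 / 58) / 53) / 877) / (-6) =-43 / 8087694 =-0.00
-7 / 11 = -0.64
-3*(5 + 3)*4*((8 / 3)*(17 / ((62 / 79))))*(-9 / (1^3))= 1547136 / 31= 49907.61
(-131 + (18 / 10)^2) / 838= -1597 / 10475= -0.15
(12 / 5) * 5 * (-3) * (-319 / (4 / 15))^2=-206066025 / 4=-51516506.25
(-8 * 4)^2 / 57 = 1024 / 57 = 17.96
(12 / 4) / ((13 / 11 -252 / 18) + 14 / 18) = -297 / 1192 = -0.25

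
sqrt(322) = 17.94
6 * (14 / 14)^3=6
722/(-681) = -722/681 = -1.06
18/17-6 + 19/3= 71/51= 1.39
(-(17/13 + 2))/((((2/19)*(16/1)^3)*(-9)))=817/958464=0.00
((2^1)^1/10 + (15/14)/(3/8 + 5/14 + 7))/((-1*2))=-733/4330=-0.17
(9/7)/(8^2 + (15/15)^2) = 9/455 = 0.02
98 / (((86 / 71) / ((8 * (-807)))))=-22460424 / 43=-522335.44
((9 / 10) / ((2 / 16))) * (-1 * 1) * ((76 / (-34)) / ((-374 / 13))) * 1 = -8892 / 15895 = -0.56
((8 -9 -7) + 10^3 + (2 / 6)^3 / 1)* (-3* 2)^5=-7714080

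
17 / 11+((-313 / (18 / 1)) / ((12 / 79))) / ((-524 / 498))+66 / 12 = 24037711 / 207504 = 115.84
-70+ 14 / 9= -68.44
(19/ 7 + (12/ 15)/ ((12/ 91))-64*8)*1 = -52838/ 105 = -503.22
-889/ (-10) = 889/ 10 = 88.90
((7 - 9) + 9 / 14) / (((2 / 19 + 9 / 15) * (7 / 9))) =-16245 / 6566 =-2.47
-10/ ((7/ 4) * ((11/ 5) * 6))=-100/ 231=-0.43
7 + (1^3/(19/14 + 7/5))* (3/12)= 2737/386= 7.09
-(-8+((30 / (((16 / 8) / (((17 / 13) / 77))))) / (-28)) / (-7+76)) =5157237 / 644644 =8.00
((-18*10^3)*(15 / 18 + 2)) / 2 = -25500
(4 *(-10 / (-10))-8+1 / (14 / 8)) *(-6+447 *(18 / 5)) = -192384 / 35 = -5496.69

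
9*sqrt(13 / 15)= 3*sqrt(195) / 5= 8.38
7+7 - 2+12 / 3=16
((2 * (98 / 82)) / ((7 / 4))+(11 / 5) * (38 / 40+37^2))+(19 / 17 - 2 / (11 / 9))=2311398963 / 766700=3014.74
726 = 726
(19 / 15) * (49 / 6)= 931 / 90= 10.34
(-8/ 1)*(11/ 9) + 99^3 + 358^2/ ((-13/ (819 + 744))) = -1689359149/ 117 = -14438967.09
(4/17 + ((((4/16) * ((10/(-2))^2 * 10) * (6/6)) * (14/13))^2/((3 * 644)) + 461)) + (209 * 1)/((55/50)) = 518255099/792948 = 653.58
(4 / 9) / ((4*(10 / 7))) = 7 / 90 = 0.08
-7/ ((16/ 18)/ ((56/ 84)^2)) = -7/ 2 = -3.50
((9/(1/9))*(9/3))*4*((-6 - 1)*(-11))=74844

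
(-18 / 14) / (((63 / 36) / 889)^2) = -2322576 / 7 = -331796.57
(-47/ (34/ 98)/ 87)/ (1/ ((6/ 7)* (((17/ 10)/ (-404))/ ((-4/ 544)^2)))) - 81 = 335051/ 14645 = 22.88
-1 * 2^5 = -32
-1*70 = -70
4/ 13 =0.31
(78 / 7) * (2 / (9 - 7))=78 / 7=11.14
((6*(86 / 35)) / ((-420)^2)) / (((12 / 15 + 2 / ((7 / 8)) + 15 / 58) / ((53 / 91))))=0.00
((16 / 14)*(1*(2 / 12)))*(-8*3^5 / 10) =-37.03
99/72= 1.38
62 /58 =31 /29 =1.07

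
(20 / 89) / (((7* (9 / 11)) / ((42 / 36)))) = 0.05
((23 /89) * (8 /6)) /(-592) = -23 /39516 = -0.00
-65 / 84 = -0.77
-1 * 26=-26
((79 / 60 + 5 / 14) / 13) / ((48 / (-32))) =-703 / 8190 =-0.09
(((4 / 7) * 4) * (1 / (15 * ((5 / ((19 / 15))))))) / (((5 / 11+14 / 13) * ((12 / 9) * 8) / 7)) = 2717 / 164250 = 0.02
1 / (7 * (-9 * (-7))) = 1 / 441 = 0.00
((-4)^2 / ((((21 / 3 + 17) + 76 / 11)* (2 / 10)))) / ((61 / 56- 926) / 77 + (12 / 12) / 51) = -569184 / 2637233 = -0.22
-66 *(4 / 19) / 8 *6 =-198 / 19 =-10.42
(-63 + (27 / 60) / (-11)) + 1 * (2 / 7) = -96643 / 1540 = -62.76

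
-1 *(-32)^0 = -1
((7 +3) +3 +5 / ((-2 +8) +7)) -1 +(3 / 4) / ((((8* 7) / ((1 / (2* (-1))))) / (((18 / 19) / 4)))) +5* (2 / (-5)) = 2297889 / 221312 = 10.38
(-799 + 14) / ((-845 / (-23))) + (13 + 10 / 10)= -7.37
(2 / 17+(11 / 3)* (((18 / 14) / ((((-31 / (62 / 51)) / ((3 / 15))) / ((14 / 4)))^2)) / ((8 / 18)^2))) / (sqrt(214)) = 0.01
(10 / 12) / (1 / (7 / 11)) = 35 / 66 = 0.53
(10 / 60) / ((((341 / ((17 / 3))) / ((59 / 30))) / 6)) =1003 / 30690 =0.03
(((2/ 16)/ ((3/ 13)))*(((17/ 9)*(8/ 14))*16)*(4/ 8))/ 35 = 884/ 6615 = 0.13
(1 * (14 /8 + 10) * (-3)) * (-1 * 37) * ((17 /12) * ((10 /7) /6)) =147815 /336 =439.93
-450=-450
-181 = -181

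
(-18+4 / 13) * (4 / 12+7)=-129.74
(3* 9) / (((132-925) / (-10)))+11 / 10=11423 / 7930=1.44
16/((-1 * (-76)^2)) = -1/361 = -0.00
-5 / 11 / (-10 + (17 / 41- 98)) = 205 / 48521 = 0.00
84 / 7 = 12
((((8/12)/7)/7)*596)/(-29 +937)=298/33369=0.01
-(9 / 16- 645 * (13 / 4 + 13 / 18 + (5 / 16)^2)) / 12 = 2015623 / 9216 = 218.71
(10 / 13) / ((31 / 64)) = 640 / 403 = 1.59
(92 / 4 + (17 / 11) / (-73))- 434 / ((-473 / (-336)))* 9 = -95012932 / 34529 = -2751.69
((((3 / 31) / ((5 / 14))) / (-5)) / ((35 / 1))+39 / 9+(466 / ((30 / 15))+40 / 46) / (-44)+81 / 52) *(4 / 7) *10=15968444 / 4866225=3.28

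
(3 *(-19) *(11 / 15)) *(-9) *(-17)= -31977 / 5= -6395.40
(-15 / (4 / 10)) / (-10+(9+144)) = -75 / 286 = -0.26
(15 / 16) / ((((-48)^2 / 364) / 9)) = 1365 / 1024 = 1.33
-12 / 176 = -3 / 44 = -0.07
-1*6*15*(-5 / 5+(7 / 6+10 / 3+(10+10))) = -2115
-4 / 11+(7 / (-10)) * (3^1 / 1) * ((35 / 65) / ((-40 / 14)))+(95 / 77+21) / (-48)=-258901 / 600600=-0.43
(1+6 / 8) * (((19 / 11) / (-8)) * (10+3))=-1729 / 352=-4.91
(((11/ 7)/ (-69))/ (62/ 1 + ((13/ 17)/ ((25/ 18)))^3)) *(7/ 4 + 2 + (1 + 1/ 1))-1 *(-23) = 9219203733653/ 400871658936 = 23.00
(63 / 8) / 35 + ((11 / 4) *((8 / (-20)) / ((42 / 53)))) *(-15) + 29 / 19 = 120087 / 5320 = 22.57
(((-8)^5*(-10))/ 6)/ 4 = 13653.33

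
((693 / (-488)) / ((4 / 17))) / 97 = -11781 / 189344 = -0.06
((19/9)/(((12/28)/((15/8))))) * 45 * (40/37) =16625/37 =449.32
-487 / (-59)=487 / 59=8.25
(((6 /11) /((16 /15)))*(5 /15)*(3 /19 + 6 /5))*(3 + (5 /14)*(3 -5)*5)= -0.13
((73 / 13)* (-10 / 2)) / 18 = -1.56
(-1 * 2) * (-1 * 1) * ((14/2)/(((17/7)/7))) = 686/17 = 40.35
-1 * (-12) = 12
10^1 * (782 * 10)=78200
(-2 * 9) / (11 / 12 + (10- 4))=-216 / 83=-2.60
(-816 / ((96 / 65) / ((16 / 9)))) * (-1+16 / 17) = 520 / 9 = 57.78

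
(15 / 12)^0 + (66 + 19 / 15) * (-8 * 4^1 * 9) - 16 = -96939 / 5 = -19387.80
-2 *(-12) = 24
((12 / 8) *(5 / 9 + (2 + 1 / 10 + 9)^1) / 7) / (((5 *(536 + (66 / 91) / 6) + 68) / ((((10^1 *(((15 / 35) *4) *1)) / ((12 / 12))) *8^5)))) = 893714432 / 1750861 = 510.44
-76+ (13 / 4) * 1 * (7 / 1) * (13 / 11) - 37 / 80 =-43627 / 880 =-49.58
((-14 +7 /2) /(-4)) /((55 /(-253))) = -483 /40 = -12.08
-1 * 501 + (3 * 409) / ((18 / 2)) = -364.67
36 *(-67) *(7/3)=-5628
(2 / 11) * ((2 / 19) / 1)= 4 / 209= 0.02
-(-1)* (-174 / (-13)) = 174 / 13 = 13.38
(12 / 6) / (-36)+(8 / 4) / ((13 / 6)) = 203 / 234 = 0.87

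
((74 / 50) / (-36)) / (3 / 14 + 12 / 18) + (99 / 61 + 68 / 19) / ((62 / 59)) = 13213411 / 2694675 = 4.90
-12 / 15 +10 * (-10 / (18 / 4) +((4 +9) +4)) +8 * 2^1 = 7334 / 45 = 162.98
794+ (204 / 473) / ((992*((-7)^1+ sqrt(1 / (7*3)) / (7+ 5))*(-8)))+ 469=153*sqrt(21) / 34763040400+ 10976430073773 / 8690760100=1263.00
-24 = -24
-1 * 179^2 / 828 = -32041 / 828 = -38.70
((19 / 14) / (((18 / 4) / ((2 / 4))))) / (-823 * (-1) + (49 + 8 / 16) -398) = 0.00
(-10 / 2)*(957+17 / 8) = -38365 / 8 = -4795.62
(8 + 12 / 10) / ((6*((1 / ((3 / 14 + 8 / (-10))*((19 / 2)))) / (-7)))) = 17917 / 300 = 59.72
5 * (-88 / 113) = -440 / 113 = -3.89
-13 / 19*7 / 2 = -91 / 38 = -2.39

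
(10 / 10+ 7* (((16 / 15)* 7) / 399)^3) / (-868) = -625055047 / 542522893500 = -0.00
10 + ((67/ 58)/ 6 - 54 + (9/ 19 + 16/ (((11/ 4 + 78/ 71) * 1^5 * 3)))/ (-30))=-4755612851/ 108403740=-43.87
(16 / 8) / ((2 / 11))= 11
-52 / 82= -0.63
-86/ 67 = -1.28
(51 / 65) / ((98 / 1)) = 51 / 6370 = 0.01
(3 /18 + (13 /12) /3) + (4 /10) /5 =547 /900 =0.61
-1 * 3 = -3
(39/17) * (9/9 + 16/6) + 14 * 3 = 857/17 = 50.41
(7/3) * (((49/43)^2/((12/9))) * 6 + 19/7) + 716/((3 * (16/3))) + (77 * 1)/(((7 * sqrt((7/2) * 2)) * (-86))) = 1435963/22188 - 11 * sqrt(7)/602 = 64.67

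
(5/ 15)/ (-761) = -1/ 2283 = -0.00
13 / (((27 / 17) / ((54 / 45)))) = 442 / 45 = 9.82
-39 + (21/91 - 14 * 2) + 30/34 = -14561/221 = -65.89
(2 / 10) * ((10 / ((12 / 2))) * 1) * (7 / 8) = 7 / 24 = 0.29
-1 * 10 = -10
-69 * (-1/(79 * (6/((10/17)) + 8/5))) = 345/4661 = 0.07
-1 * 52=-52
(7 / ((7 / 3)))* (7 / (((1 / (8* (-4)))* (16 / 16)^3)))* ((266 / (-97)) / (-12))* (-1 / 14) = 1064 / 97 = 10.97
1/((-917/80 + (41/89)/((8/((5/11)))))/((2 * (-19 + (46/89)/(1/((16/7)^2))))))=125106080/43888957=2.85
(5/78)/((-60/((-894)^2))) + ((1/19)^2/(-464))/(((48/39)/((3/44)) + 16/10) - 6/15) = -6980105585143/8174530208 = -853.88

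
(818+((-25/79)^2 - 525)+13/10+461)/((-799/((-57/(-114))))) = -47144523/99731180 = -0.47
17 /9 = 1.89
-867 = -867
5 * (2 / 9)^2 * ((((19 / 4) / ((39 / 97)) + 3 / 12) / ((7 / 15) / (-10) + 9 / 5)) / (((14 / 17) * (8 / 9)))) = 1999625 / 861588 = 2.32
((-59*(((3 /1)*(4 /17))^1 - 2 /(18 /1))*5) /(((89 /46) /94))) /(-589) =116077780 /8020413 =14.47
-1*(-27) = 27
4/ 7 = 0.57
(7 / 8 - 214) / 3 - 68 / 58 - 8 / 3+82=4955 / 696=7.12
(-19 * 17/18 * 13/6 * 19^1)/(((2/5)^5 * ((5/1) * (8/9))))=-49863125/3072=-16231.49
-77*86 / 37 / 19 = -6622 / 703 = -9.42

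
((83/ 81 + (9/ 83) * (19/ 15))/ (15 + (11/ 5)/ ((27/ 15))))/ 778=19531/ 212125590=0.00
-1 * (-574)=574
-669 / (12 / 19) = -4237 / 4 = -1059.25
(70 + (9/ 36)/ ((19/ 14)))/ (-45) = -889/ 570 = -1.56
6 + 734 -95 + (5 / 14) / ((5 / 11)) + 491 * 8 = 64033 / 14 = 4573.79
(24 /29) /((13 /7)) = 168 /377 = 0.45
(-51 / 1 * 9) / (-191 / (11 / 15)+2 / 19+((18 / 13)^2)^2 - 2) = 1.77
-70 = -70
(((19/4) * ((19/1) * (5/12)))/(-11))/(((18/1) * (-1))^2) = -0.01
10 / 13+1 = 23 / 13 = 1.77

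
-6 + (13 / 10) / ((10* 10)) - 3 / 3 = -6987 / 1000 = -6.99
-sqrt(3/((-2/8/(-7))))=-2 * sqrt(21)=-9.17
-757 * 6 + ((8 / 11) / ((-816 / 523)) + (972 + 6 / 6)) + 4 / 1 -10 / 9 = -12005099 / 3366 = -3566.58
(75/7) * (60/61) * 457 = 2056500/427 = 4816.16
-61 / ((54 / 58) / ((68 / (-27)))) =120292 / 729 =165.01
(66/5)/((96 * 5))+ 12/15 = 331/400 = 0.83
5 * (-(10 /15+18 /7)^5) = -7269667840 /4084101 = -1779.99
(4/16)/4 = 1/16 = 0.06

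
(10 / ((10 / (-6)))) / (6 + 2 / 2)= -6 / 7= -0.86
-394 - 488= -882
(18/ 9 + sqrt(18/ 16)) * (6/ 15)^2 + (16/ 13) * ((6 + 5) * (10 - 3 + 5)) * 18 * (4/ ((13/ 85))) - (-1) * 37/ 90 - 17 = 3 * sqrt(2)/ 25 + 5815210751/ 76050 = 76465.79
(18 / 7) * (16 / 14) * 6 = 864 / 49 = 17.63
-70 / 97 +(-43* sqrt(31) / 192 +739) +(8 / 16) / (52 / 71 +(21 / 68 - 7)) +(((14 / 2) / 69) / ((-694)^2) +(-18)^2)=98507331923302115 / 92739453460212 - 43* sqrt(31) / 192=1060.95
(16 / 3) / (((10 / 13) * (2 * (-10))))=-26 / 75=-0.35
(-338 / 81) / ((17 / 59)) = -19942 / 1377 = -14.48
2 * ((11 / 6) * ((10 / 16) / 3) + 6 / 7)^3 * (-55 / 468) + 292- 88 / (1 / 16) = -267568893622423 / 239661047808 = -1116.45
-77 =-77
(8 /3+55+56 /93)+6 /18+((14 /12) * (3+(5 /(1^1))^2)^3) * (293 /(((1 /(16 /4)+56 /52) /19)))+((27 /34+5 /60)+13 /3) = 46885393767461 /436356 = 107447574.38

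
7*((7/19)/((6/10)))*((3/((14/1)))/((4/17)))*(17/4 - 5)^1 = -1785/608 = -2.94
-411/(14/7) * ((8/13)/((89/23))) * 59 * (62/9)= -46105432/3471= -13283.04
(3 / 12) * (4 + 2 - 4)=1 / 2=0.50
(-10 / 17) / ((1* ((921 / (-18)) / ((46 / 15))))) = 184 / 5219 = 0.04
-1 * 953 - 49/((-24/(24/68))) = -64755/68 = -952.28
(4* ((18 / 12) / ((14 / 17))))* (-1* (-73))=3723 / 7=531.86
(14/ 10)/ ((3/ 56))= 392/ 15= 26.13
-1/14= -0.07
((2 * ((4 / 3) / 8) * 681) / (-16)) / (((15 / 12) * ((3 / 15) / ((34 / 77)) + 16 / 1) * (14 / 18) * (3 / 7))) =-11577 / 5594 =-2.07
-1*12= -12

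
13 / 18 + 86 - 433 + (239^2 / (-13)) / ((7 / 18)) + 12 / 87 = -553151251 / 47502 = -11644.80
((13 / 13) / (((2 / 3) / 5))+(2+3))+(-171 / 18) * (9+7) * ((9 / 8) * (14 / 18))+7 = -227 / 2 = -113.50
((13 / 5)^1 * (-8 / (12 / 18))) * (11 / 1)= -1716 / 5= -343.20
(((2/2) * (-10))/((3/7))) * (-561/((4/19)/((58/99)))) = 327845/9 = 36427.22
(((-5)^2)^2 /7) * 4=2500 /7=357.14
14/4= 7/2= 3.50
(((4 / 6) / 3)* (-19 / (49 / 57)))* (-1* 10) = 49.12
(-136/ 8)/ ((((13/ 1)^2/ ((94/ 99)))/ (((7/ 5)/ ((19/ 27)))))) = -33558/ 176605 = -0.19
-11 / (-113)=11 / 113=0.10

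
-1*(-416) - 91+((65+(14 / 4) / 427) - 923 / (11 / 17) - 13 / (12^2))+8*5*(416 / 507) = -1260779855 / 1256112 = -1003.72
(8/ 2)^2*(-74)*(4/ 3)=-4736/ 3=-1578.67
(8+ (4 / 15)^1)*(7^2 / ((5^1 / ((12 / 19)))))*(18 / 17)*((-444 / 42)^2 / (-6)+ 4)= -255936 / 323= -792.37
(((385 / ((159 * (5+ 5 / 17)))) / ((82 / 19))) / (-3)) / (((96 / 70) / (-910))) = 23.44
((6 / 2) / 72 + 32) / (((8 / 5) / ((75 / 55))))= 19225 / 704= 27.31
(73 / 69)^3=389017 / 328509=1.18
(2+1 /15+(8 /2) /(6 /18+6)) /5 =769 /1425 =0.54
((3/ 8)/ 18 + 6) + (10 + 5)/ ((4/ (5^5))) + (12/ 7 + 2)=3940771/ 336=11728.49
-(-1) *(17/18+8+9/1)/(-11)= -323/198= -1.63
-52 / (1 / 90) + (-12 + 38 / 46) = -107897 / 23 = -4691.17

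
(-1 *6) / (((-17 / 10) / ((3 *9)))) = 1620 / 17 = 95.29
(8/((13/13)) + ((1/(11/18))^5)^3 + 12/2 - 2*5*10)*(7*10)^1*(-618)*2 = -552637612138495280827920/4177248169415651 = -132297050.53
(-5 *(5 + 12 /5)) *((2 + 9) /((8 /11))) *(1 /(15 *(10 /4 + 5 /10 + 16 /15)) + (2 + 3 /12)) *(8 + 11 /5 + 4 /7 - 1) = -60479793 /4880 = -12393.40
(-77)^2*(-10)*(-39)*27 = 62432370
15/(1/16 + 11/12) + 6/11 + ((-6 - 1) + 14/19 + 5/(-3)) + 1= 263299/29469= 8.93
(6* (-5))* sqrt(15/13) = -30* sqrt(195)/13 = -32.23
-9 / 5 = -1.80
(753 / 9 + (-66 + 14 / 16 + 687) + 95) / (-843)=-19213 / 20232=-0.95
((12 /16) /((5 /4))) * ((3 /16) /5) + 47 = 18809 /400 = 47.02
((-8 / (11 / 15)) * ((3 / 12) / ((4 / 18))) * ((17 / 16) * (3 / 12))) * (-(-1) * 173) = -397035 / 704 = -563.97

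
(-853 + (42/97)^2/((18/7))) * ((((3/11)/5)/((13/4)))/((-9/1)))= 1.59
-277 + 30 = -247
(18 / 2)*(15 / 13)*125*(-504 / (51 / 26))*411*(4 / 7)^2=-5326560000 / 119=-44761008.40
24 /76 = 6 /19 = 0.32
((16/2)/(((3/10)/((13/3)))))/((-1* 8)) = -130/9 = -14.44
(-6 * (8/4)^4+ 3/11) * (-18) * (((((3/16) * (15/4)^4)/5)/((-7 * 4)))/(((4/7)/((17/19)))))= -4893685875/6848512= -714.56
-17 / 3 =-5.67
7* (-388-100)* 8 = -27328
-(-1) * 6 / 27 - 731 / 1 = -6577 / 9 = -730.78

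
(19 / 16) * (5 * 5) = 475 / 16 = 29.69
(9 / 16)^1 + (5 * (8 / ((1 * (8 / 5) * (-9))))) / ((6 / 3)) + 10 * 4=5641 / 144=39.17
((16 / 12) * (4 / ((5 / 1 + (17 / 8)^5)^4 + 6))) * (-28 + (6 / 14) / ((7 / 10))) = -24755530546918218268672 / 924711350510166737471443539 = -0.00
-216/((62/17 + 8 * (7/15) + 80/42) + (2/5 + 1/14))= -771120/34831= -22.14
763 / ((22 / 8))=3052 / 11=277.45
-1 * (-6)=6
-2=-2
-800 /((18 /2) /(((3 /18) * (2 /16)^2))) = -25 /108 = -0.23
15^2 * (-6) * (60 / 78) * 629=-8491500 / 13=-653192.31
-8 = -8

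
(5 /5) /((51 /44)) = 44 /51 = 0.86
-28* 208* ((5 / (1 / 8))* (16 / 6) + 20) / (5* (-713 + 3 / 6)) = 46592 / 225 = 207.08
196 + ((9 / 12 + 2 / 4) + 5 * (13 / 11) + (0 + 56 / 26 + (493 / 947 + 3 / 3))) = 112038413 / 541684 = 206.83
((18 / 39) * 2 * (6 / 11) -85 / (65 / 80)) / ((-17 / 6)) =89328 / 2431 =36.75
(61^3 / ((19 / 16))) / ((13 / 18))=65370528 / 247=264658.01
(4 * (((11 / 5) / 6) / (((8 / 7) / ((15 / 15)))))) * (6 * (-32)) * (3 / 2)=-1848 / 5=-369.60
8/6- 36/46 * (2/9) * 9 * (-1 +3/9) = 164/69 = 2.38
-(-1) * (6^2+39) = 75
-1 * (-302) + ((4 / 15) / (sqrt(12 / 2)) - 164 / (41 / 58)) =2 * sqrt(6) / 45 + 70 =70.11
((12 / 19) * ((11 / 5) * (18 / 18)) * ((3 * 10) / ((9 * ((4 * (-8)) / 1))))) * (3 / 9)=-11 / 228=-0.05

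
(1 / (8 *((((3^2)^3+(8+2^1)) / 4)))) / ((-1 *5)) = -1 / 7390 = -0.00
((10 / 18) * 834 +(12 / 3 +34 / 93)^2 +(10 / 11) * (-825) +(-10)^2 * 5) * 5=10049780 / 8649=1161.96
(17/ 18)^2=289/ 324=0.89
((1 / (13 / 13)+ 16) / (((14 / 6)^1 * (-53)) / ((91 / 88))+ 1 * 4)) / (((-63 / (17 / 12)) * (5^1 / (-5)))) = -3757 / 1136016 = -0.00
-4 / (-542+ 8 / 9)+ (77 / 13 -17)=-350406 / 31655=-11.07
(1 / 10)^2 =1 / 100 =0.01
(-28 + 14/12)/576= -161/3456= -0.05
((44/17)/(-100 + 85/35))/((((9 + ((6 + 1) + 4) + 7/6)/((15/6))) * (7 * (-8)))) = 165/2949194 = 0.00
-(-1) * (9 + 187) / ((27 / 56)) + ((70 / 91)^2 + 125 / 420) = 52052057 / 127764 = 407.41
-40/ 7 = -5.71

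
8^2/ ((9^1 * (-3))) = -64/ 27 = -2.37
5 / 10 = 1 / 2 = 0.50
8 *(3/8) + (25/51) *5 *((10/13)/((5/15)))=1913/221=8.66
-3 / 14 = -0.21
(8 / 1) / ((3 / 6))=16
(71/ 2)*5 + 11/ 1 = 377/ 2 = 188.50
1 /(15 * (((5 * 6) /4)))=2 /225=0.01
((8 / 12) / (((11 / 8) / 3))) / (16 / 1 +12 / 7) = 28 / 341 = 0.08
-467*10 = -4670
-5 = -5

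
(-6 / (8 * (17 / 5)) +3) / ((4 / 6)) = 567 / 136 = 4.17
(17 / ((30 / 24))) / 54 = 34 / 135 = 0.25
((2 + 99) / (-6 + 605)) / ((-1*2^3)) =-101 / 4792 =-0.02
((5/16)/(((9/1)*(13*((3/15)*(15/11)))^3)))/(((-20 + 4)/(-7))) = 46585/136670976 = 0.00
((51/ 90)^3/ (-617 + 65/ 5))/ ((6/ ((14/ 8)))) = -34391/ 391392000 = -0.00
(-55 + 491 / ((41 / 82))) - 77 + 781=1631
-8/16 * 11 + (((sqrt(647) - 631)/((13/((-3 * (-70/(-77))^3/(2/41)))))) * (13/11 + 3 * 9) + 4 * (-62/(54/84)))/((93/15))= 34693834073/3425994 - 3075000 * sqrt(647)/190333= 9715.70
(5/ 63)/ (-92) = -5/ 5796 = -0.00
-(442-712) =270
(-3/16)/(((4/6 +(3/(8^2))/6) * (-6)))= 12/259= 0.05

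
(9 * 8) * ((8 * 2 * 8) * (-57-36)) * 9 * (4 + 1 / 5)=-32397926.40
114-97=17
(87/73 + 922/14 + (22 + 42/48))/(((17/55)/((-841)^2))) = 14300157362095/69496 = 205769502.74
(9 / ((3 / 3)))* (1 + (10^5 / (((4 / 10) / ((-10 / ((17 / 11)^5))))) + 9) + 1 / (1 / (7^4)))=-3592838022957 / 1419857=-2530422.45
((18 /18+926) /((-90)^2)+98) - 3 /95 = 1677217 /17100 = 98.08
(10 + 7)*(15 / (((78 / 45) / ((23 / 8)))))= 422.96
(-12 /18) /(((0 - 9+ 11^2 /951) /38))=12046 /4219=2.86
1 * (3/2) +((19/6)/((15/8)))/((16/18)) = 17/5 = 3.40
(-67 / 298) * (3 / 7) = -201 / 2086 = -0.10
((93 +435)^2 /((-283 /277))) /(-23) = 77223168 /6509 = 11864.06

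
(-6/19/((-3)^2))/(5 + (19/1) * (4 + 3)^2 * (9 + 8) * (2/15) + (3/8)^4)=-0.00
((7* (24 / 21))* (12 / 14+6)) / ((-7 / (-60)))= 23040 / 49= 470.20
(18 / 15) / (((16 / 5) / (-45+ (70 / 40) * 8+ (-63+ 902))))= 303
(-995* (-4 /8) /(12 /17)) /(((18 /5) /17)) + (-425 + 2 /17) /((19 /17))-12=2936.02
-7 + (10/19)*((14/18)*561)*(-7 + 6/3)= -65849/57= -1155.25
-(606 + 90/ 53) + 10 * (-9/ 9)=-32738/ 53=-617.70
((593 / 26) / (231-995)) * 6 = -1779 / 9932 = -0.18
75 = 75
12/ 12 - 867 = -866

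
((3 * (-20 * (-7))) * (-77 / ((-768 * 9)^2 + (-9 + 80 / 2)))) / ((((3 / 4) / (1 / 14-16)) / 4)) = 0.06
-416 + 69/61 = -25307/61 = -414.87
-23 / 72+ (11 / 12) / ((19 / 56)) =3259 / 1368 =2.38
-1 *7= -7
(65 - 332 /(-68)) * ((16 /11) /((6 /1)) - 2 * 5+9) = -900 /17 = -52.94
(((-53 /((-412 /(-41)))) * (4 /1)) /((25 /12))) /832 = -0.01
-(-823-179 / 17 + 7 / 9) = 127411 / 153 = 832.75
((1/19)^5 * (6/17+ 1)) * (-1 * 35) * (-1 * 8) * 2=12880/42093683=0.00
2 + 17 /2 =21 /2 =10.50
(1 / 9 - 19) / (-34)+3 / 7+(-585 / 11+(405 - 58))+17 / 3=208225 / 693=300.47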